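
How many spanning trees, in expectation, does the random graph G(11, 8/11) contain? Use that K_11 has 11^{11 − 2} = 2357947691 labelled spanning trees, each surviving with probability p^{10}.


K_11 has 11^{11 − 2} = 2357947691 labelled spanning trees.
For each such spanning tree H, let X_H = 1 if all 10 edges of H are present in G. Then P[X_H = 1] = p^{10} = (8/11)^{10} = 1073741824/25937424601.
By linearity: E[X] = Σ_H E[X_H] = 2357947691 · p^{10} = 2357947691 · 1073741824/25937424601 = 1073741824/11.
Numerically: E[X] ≈ 9.76e+07.

E[X] = 2357947691 · (8/11)^{10} = 1073741824/11 ≈ 9.76e+07.


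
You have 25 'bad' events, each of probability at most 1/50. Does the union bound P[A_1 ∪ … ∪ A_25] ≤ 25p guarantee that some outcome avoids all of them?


Union bound: P[∪_{i=1}^{25} A_i] ≤ Σ_i P[A_i] ≤ 25·p = 25·(1/50) = 1/2.
Numerically: 1/2 ≈ 0.500.
Is 1/2 < 1? YES.
Since P[∪ A_i] ≤ 1/2 < 1, the complement has P[∩ A_i^c] ≥ 1 − 1/2 = 1/2 > 0, so some outcome avoids every A_i.

25·p = 1/2 ≈ 0.500; existence CERTIFIED by the union bound.


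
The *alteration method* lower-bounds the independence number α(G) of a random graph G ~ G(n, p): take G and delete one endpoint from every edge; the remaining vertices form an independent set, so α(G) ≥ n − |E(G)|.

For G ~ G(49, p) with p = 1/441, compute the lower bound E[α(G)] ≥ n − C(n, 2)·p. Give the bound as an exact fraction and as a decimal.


E[|E(G)|] = C(49, 2)·p = 1176 · (1/441) = 8/3.
E[α(G)] ≥ n − E[|E(G)|] = 49 − 8/3 = 139/3.
Numerically: ≈ 46.3333.
(This is only a lower bound; the true E[α(G)] may be larger.)

E[α(G)] ≥ 139/3 ≈ 46.3333.


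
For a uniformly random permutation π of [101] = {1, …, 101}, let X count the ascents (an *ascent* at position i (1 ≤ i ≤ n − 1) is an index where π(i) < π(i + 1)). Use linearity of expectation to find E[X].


Write X = Σ X_I over i = 1, …, 100, with X_I the indicator of one ascent.
There are 100 indicators.
For each fixed i, the pair (π(i), π(i+1)) is a uniformly random ordered pair of distinct values from {1, …, 101}; by symmetry P[π(i) < π(i+1)] = 1/2.
By linearity: E[X] = 100 · (1/2) = (101 − 1) · (1/2) = 50 ≈ 50.000.

E[X] = 50 = 50.000.


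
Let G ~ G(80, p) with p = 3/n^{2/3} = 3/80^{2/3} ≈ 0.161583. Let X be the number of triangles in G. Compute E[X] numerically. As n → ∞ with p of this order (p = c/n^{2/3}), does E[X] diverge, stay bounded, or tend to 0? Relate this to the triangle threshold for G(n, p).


Number of potential triangles: C(80, 3) = 82160.
Each occurs with probability p³ ≈ (0.161583)³ ≈ 4.21875000e-03.
By linearity: E[X] = C(80, 3)·p³ ≈ 82160 · 4.21875000e-03 ≈ 346.612500.
Since α = 2/3 < 1, p = c/n^{2/3} ≫ 1/n is above the triangle threshold p ~ 1/n. Asymptotically E[X] ~ (c³/6)·n^{3(1−α)} = (3³/6)·n^{1} → ∞; triangles are abundant w.h.p.

E[X] ≈ 346.612500; in regime p = Θ(1/n^{2/3}) E[X] diverges (above the triangle threshold p ~ 1/n).


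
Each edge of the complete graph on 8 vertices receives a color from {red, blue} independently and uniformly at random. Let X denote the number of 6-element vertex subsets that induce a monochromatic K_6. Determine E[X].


Let X = Σ_S X_S over the C(8, 6) = 28 subsets S of size 6, where X_S = 1 if the K_6 on S is monochromatic.
For a fixed S, the K_6 on S has C(6, 2) = 15 edges. P[all 15 edges red] = (1/2)^15, and likewise for blue, so P[monochromatic] = 2·(1/2)^15 = 2^{1 − 15} = 1/16384.
By linearity: E[X] = C(8, 6) · 2^{1 − 15} = 28 · 1/16384 = 7/4096.
Numerically: E[X] ≈ 0.0017.

E[X] = C(8,6)·2^(1−C(6,2)) = 7/4096 ≈ 0.0017.


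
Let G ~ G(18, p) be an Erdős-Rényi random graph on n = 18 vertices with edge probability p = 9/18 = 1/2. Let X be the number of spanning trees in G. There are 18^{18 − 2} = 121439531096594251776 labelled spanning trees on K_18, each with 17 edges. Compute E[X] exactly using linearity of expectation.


K_18 has 18^{18 − 2} = 121439531096594251776 labelled spanning trees.
For each such spanning tree H, let X_H = 1 if all 17 edges of H are present in G. Then P[X_H = 1] = p^{17} = (1/2)^{17} = 1/131072.
Summing the indicators: E[X] = Σ_H E[X_H] = 121439531096594251776 · p^{17} = 121439531096594251776 · 1/131072 = 1853020188851841/2.
Numerically: E[X] ≈ 9.2651e+14.

E[X] = 121439531096594251776 · (1/2)^{17} = 1853020188851841/2 ≈ 9.2651e+14.


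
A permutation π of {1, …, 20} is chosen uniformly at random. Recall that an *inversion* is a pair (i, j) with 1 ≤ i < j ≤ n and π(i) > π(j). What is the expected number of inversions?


Write X = Σ X_I over the C(20, 2) = 190 pairs i < j, with X_I the indicator of one inversion.
There are 190 indicators.
For each fixed pair i < j, the values π(i) and π(j) are two distinct elements of {1, …, 20} in uniformly random order; by symmetry P[π(i) > π(j)] = 1/2.
By linearity: E[X] = 190 · (1/2) = C(20, 2) · (1/2) = 190/2 = 95 ≈ 95.000000.

E[X] = 95 = 95.000000.


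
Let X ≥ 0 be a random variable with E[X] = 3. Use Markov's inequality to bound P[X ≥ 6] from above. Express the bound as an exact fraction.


μ = E[X] = 3, a = 6.
Markov: P[X ≥ 6] ≤ μ/a = (3)/6 = 1/2.
Numerically: ≈ 0.500.
(Since a = 6 > μ = 3.000, the bound 1/2 is < 1 and informative.)

P[X ≥ 6] ≤ 1/2 ≈ 0.500.


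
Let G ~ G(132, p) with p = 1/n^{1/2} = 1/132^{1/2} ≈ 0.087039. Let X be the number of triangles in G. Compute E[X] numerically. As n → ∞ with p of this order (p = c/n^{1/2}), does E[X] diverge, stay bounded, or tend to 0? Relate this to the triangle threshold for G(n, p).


Number of potential triangles: C(132, 3) = 374660.
Each occurs with probability p³ ≈ (0.087039)³ ≈ 6.5938506e-04.
By linearity: E[X] = C(132, 3)·p³ ≈ 374660 · 6.5938506e-04 ≈ 247.04521.
Since α = 1/2 < 1, p = c/n^{1/2} ≫ 1/n is above the triangle threshold p ~ 1/n. Asymptotically E[X] ~ (c³/6)·n^{3(1−α)} = (1³/6)·n^{1.5} → ∞; triangles are abundant w.h.p.

E[X] ≈ 247.04521; in regime p = Θ(1/n^{1/2}) E[X] diverges (above the triangle threshold p ~ 1/n).


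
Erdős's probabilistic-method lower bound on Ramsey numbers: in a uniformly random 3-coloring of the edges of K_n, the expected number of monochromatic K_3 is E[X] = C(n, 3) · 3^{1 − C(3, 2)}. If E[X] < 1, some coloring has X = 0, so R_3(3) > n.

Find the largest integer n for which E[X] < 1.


We need C(n, 3) · 3^{1 − 3} < 1, i.e. C(n, 3) < 3^{3 − 1} = 9.
Check values of n near the boundary:
  n = 3: C(3, 3) = 1; 1 < 9? YES
  n = 4: C(4, 3) = 4; 4 < 9? YES
  n = 5: C(5, 3) = 10; 10 < 9? NO
  n = 6: C(6, 3) = 20; 20 < 9? NO
  n = 7: C(7, 3) = 35; 35 < 9? NO
The largest n with C(n, 3) < 9 is n = 4 (where E[X] = 4/9 ≈ 0.4444444). Hence R_3(3) > 4, i.e. R_3(3) ≥ 5.

Largest n = 4; hence R_3(3) > 4.


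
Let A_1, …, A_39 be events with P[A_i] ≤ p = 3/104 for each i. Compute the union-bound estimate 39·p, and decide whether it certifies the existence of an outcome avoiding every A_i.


Union bound: P[∪_{i=1}^{39} A_i] ≤ Σ_i P[A_i] ≤ 39·p = 39·(3/104) = 9/8.
Numerically: 9/8 ≈ 1.12500.
Is 9/8 < 1? NO.
Since the bound 9/8 is ≥ 1, the union bound is uninformative here; it does NOT by itself certify existence.

39·p = 9/8 ≈ 1.12500; existence NOT certified by the union bound.


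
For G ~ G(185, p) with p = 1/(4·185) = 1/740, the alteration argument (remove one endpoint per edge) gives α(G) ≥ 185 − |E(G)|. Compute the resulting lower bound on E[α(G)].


E[|E(G)|] = C(185, 2)·p = 17020 · (1/740) = 23.
E[α(G)] ≥ n − E[|E(G)|] = 185 − 23 = 162.
Numerically: ≈ 162.000000.
(This is only a lower bound; the true E[α(G)] may be larger.)

E[α(G)] ≥ 162 ≈ 162.000000.


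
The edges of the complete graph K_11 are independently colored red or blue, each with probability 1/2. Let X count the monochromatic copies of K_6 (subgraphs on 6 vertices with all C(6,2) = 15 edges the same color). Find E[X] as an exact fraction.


Let X = Σ_S X_S over the C(11, 6) = 462 subsets S of size 6, where X_S = 1 if the K_6 on S is monochromatic.
For a fixed S, the K_6 on S has C(6, 2) = 15 edges. P[all 15 edges red] = (1/2)^15, and likewise for blue, so P[monochromatic] = 2·(1/2)^15 = 2^{1 − 15} = 1/16384.
By linearity: E[X] = C(11, 6) · 2^{1 − 15} = 462 · 1/16384 = 231/8192.
Numerically: E[X] ≈ 0.02820.

E[X] = C(11,6)·2^(1−C(6,2)) = 231/8192 ≈ 0.02820.


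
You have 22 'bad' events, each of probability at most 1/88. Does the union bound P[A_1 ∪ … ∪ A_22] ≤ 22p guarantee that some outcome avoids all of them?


Union bound: P[∪_{i=1}^{22} A_i] ≤ Σ_i P[A_i] ≤ 22·p = 22·(1/88) = 1/4.
Numerically: 1/4 ≈ 0.250.
Is 1/4 < 1? YES.
Since P[∪ A_i] ≤ 1/4 < 1, the complement has P[∩ A_i^c] ≥ 1 − 1/4 = 3/4 > 0, so some outcome avoids every A_i.

22·p = 1/4 ≈ 0.250; existence CERTIFIED by the union bound.


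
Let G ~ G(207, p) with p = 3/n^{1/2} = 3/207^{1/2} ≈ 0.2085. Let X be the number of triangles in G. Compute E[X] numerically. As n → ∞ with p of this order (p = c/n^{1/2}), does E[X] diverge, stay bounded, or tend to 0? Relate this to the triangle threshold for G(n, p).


Number of potential triangles: C(207, 3) = 1456935.
Each occurs with probability p³ ≈ (0.2085)³ ≈ 9.065844e-03.
By linearity: E[X] = C(207, 3)·p³ ≈ 1456935 · 9.065844e-03 ≈ 13208.3456.
Since α = 1/2 < 1, p = c/n^{1/2} ≫ 1/n is above the triangle threshold p ~ 1/n. Asymptotically E[X] ~ (c³/6)·n^{3(1−α)} = (3³/6)·n^{1.5} → ∞; triangles are abundant w.h.p.

E[X] ≈ 13208.3456; in regime p = Θ(1/n^{1/2}) E[X] diverges (above the triangle threshold p ~ 1/n).


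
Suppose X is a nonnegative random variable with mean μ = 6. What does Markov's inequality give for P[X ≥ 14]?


μ = E[X] = 6, a = 14.
Markov: P[X ≥ 14] ≤ μ/a = (6)/14 = 3/7.
Numerically: ≈ 0.42857.
(Since a = 14 > μ = 6.00000, the bound 3/7 is < 1 and informative.)

P[X ≥ 14] ≤ 3/7 ≈ 0.42857.


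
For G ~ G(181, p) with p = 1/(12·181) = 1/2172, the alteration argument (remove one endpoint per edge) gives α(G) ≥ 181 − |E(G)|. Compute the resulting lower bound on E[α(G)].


E[|E(G)|] = C(181, 2)·p = 16290 · (1/2172) = 15/2.
E[α(G)] ≥ n − E[|E(G)|] = 181 − 15/2 = 347/2.
Numerically: ≈ 173.5000.
(This is only a lower bound; the true E[α(G)] may be larger.)

E[α(G)] ≥ 347/2 ≈ 173.5000.


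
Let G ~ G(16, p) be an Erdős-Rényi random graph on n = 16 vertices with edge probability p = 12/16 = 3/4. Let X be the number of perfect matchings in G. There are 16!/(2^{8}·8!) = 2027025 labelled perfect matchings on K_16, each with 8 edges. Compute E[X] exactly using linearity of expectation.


K_16 has 16!/(2^{8}·8!) = 2027025 labelled perfect matchings.
For each such perfect matching H, let X_H = 1 if all 8 edges of H are present in G. Then P[X_H = 1] = p^{8} = (3/4)^{8} = 6561/65536.
By linearity: E[X] = Σ_H E[X_H] = 2027025 · p^{8} = 2027025 · 6561/65536 = 13299311025/65536.
Numerically: E[X] ≈ 202931.

E[X] = 2027025 · (3/4)^{8} = 13299311025/65536 ≈ 202931.


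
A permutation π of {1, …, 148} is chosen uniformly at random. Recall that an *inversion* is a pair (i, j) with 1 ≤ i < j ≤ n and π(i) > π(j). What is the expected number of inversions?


Write X = Σ X_I over the C(148, 2) = 10878 pairs i < j, with X_I the indicator of one inversion.
There are 10878 indicators.
For each fixed pair i < j, the values π(i) and π(j) are two distinct elements of {1, …, 148} in uniformly random order; by symmetry P[π(i) > π(j)] = 1/2.
By linearity: E[X] = 10878 · (1/2) = C(148, 2) · (1/2) = 10878/2 = 5439 ≈ 5439.0000.

E[X] = 5439 = 5439.0000.


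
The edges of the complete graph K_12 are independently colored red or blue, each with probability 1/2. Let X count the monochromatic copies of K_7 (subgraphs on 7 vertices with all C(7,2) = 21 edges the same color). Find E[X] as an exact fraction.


Let X = Σ_S X_S over the C(12, 7) = 792 subsets S of size 7, where X_S = 1 if the K_7 on S is monochromatic.
For a fixed S, the K_7 on S has C(7, 2) = 21 edges. P[all 21 edges red] = (1/2)^21, and likewise for blue, so P[monochromatic] = 2·(1/2)^21 = 2^{1 − 21} = 1/1048576.
By linearity of expectation: E[X] = C(12, 7) · 2^{1 − 21} = 792 · 1/1048576 = 99/131072.
Numerically: E[X] ≈ 0.0008.

E[X] = C(12,7)·2^(1−C(7,2)) = 99/131072 ≈ 0.0008.


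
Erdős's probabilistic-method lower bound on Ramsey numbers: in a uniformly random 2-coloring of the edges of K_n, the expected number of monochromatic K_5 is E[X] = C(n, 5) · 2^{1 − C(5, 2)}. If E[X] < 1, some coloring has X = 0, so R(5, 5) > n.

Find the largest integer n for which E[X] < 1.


We need C(n, 5) · 2^{1 − 10} < 1, i.e. C(n, 5) < 2^{10 − 1} = 512.
Check values of n near the boundary:
  n = 9: C(9, 5) = 126; 126 < 512? YES
  n = 10: C(10, 5) = 252; 252 < 512? YES
  n = 11: C(11, 5) = 462; 462 < 512? YES
  n = 12: C(12, 5) = 792; 792 < 512? NO
  n = 13: C(13, 5) = 1287; 1287 < 512? NO
The largest n with C(n, 5) < 512 is n = 11 (where E[X] = 231/256 ≈ 0.9023). Hence R(5, 5) > 11, i.e. R(5, 5) ≥ 12.

Largest n = 11; hence R(5, 5) > 11.


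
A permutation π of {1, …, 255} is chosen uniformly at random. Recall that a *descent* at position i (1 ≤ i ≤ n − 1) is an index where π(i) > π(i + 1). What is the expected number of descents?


Write X = Σ X_I over i = 1, …, 254, with X_I the indicator of one descent.
There are 254 indicators.
For each fixed i, the pair (π(i), π(i+1)) is a uniformly random ordered pair of distinct values from {1, …, 255}; by symmetry P[π(i) > π(i+1)] = 1/2.
By linearity: E[X] = 254 · (1/2) = (255 − 1) · (1/2) = 127 ≈ 127.000000.

E[X] = 127 = 127.000000.


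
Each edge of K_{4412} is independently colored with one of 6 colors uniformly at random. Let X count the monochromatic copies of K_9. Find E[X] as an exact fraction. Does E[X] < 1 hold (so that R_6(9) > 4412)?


E[X] = C(4412, 9) · 6^{1 − 36} = 1731452449760113018141823620 · 6^{−35} = 1731452449760113018141823620/1719070799748422591028658176.
As a reduced fraction: E[X] = 432863112440028254535455905/429767699937105647757164544 ≈ 1.0072.
Is E[X] < 1? NO.
Since E[X] ≥ 1, the first-moment bound is inconclusive at n = 4412; it does NOT by itself certify R_6(9) > 4412.

E[X] = 432863112440028254535455905/429767699937105647757164544 ≈ 1.0072; E[X] ≥ 1; first-moment method inconclusive here.


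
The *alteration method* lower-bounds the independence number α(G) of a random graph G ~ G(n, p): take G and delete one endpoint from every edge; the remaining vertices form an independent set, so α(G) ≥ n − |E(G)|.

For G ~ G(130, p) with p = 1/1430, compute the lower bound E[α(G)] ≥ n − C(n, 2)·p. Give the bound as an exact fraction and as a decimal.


E[|E(G)|] = C(130, 2)·p = 8385 · (1/1430) = 129/22.
E[α(G)] ≥ n − E[|E(G)|] = 130 − 129/22 = 2731/22.
Numerically: ≈ 124.13636.
(This is only a lower bound; the true E[α(G)] may be larger.)

E[α(G)] ≥ 2731/22 ≈ 124.13636.


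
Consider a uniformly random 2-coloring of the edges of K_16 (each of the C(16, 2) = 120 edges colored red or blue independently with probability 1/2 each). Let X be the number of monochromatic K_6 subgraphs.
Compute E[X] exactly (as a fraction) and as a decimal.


Let X = Σ_S X_S over the C(16, 6) = 8008 subsets S of size 6, where X_S = 1 if the K_6 on S is monochromatic.
For a fixed S, the K_6 on S has C(6, 2) = 15 edges. P[all 15 edges red] = (1/2)^15, and likewise for blue, so P[monochromatic] = 2·(1/2)^15 = 2^{1 − 15} = 1/16384.
Summing: E[X] = C(16, 6) · 2^{1 − 15} = 8008 · 1/16384 = 1001/2048.
Numerically: E[X] ≈ 0.4888.

E[X] = C(16,6)·2^(1−C(6,2)) = 1001/2048 ≈ 0.4888.


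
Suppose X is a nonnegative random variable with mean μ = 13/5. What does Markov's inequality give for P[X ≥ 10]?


μ = E[X] = 13/5, a = 10.
Markov: P[X ≥ 10] ≤ μ/a = (13/5)/10 = 13/50.
Numerically: ≈ 0.260000.
(Since a = 10 > μ = 2.600000, the bound 13/50 is < 1 and informative.)

P[X ≥ 10] ≤ 13/50 ≈ 0.260000.


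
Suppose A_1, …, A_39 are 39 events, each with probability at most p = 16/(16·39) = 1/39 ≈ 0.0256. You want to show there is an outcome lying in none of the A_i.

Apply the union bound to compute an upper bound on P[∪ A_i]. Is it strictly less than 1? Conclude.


Union bound: P[∪_{i=1}^{39} A_i] ≤ Σ_i P[A_i] ≤ 39·p = 39·(1/39) = 1.
Numerically: 1 ≈ 1.0000.
Is 1 < 1? NO.
Since the bound 1 is ≥ 1, the union bound is uninformative here; it does NOT by itself certify existence.

39·p = 1 ≈ 1.0000; existence NOT certified by the union bound.


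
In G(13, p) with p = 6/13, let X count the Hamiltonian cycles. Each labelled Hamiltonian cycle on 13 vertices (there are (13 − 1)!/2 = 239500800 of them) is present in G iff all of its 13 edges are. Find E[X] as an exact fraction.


K_13 has (13 − 1)!/2 = 239500800 labelled Hamiltonian cycles.
For each such Hamiltonian cycle H, let X_H = 1 if all 13 edges of H are present in G. Then P[X_H = 1] = p^{13} = (6/13)^{13} = 13060694016/302875106592253.
By linearity: E[X] = Σ_H E[X_H] = 239500800 · p^{13} = 239500800 · 13060694016/302875106592253 = 3128046665387212800/302875106592253.
Numerically: E[X] ≈ 10328.

E[X] = 239500800 · (6/13)^{13} = 3128046665387212800/302875106592253 ≈ 10328.


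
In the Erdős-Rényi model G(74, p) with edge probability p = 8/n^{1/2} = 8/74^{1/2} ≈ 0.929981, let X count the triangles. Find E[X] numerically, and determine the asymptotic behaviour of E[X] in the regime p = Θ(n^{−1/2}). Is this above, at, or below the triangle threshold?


Number of potential triangles: C(74, 3) = 64824.
Each occurs with probability p³ ≈ (0.929981)³ ≈ 8.04307987e-01.
By linearity: E[X] = C(74, 3)·p³ ≈ 64824 · 8.04307987e-01 ≈ 52138.460948.
Since α = 1/2 < 1, p = c/n^{1/2} ≫ 1/n is above the triangle threshold p ~ 1/n. Asymptotically E[X] ~ (c³/6)·n^{3(1−α)} = (8³/6)·n^{1.5} → ∞; triangles are abundant w.h.p.

E[X] ≈ 52138.460948; in regime p = Θ(1/n^{1/2}) E[X] diverges (above the triangle threshold p ~ 1/n).


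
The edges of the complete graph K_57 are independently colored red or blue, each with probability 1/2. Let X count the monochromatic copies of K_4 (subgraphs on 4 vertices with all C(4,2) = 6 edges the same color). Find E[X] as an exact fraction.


Let X = Σ_S X_S over the C(57, 4) = 395010 subsets S of size 4, where X_S = 1 if the K_4 on S is monochromatic.
For a fixed S, the K_4 on S has C(4, 2) = 6 edges. P[all 6 edges red] = (1/2)^6, and likewise for blue, so P[monochromatic] = 2·(1/2)^6 = 2^{1 − 6} = 1/32.
By linearity of expectation: E[X] = C(57, 4) · 2^{1 − 6} = 395010 · 1/32 = 197505/16.
Numerically: E[X] ≈ 12344.0625.

E[X] = C(57,4)·2^(1−C(4,2)) = 197505/16 ≈ 12344.0625.


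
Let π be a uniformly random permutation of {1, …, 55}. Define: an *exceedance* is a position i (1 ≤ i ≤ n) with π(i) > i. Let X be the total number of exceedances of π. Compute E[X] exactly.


Write X = Σ_{i=1}^{55} X_i, where X_i = 1_{π(i) > i}.
For each fixed i, π(i) is uniform over {1, …, 55} (marginal of a uniform permutation), so P[π(i) > i] = (n − i)/n. Summing: Σ_{i=1}^{55} (n − i)/n = (0 + 1 + … + 54)/55 = 55(55 − 1)/(2·55) = (55 − 1)/2.
Hence E[X] = Σ_{i=1}^{55} (55 − i)/55 = 27 ≈ 27.000.

E[X] = 27 = 27.000.


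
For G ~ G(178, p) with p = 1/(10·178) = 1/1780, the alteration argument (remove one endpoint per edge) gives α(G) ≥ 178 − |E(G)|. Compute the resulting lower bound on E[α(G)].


E[|E(G)|] = C(178, 2)·p = 15753 · (1/1780) = 177/20.
E[α(G)] ≥ n − E[|E(G)|] = 178 − 177/20 = 3383/20.
Numerically: ≈ 169.150000.
(This is only a lower bound; the true E[α(G)] may be larger.)

E[α(G)] ≥ 3383/20 ≈ 169.150000.


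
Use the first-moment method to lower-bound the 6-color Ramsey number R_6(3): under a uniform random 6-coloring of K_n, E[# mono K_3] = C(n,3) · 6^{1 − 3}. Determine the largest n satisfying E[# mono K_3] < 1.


We need C(n, 3) · 6^{1 − 3} < 1, i.e. C(n, 3) < 6^{3 − 1} = 36.
Check values of n near the boundary:
  n = 5: C(5, 3) = 10; 10 < 36? YES
  n = 6: C(6, 3) = 20; 20 < 36? YES
  n = 7: C(7, 3) = 35; 35 < 36? YES
  n = 8: C(8, 3) = 56; 56 < 36? NO
  n = 9: C(9, 3) = 84; 84 < 36? NO
The largest n with C(n, 3) < 36 is n = 7 (where E[X] = 35/36 ≈ 0.9722). Hence R_6(3) > 7, i.e. R_6(3) ≥ 8.

Largest n = 7; hence R_6(3) > 7.


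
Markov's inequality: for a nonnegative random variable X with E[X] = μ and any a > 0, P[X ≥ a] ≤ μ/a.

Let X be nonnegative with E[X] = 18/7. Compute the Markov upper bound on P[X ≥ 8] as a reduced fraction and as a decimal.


μ = E[X] = 18/7, a = 8.
Markov: P[X ≥ 8] ≤ μ/a = (18/7)/8 = 9/28.
Numerically: ≈ 0.321429.
(Since a = 8 > μ = 2.571429, the bound 9/28 is < 1 and informative.)

P[X ≥ 8] ≤ 9/28 ≈ 0.321429.


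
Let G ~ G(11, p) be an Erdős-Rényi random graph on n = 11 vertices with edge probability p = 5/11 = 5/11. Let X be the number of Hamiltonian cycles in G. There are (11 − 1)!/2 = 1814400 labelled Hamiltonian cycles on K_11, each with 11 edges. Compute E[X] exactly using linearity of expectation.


K_11 has (11 − 1)!/2 = 1814400 labelled Hamiltonian cycles.
For each such Hamiltonian cycle H, let X_H = 1 if all 11 edges of H are present in G. Then P[X_H = 1] = p^{11} = (5/11)^{11} = 48828125/285311670611.
Summing the indicators: E[X] = Σ_H E[X_H] = 1814400 · p^{11} = 1814400 · 48828125/285311670611 = 88593750000000/285311670611.
Numerically: E[X] ≈ 310.516.

E[X] = 1814400 · (5/11)^{11} = 88593750000000/285311670611 ≈ 310.516.


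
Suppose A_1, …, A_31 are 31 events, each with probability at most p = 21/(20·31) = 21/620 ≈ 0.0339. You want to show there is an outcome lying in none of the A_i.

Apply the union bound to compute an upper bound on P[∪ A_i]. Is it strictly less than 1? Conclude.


Union bound: P[∪_{i=1}^{31} A_i] ≤ Σ_i P[A_i] ≤ 31·p = 31·(21/620) = 21/20.
Numerically: 21/20 ≈ 1.0500.
Is 21/20 < 1? NO.
Since the bound 21/20 is ≥ 1, the union bound is uninformative here; it does NOT by itself certify existence.

31·p = 21/20 ≈ 1.0500; existence NOT certified by the union bound.


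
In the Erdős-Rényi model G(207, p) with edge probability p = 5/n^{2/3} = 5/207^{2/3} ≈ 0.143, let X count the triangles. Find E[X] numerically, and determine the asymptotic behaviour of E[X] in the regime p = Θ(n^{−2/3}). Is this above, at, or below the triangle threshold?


Number of potential triangles: C(207, 3) = 1456935.
Each occurs with probability p³ ≈ (0.143)³ ≈ 2.91722e-03.
By linearity: E[X] = C(207, 3)·p³ ≈ 1456935 · 2.91722e-03 ≈ 4250.201.
Since α = 2/3 < 1, p = c/n^{2/3} ≫ 1/n is above the triangle threshold p ~ 1/n. Asymptotically E[X] ~ (c³/6)·n^{3(1−α)} = (5³/6)·n^{1} → ∞; triangles are abundant w.h.p.

E[X] ≈ 4250.201; in regime p = Θ(1/n^{2/3}) E[X] diverges (above the triangle threshold p ~ 1/n).


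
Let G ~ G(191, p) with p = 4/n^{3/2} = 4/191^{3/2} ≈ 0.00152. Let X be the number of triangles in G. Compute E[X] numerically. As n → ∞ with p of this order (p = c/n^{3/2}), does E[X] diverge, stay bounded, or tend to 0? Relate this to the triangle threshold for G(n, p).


Number of potential triangles: C(191, 3) = 1143135.
Each occurs with probability p³ ≈ (0.00152)³ ≈ 3.47960e-09.
By linearity: E[X] = C(191, 3)·p³ ≈ 1143135 · 3.47960e-09 ≈ 0.004.
Since α = 3/2 > 1, p = c/n^{3/2} = o(1/n) is below the triangle threshold p ~ 1/n. Asymptotically E[X] ~ (c³/6)·n^{3(1−α)} = (4³/6)·n^{-1.5} → 0, so by Markov's inequality G has no triangles w.h.p.

E[X] ≈ 0.004; in regime p = Θ(1/n^{3/2}) E[X] tends to 0 (below the triangle threshold p ~ 1/n).


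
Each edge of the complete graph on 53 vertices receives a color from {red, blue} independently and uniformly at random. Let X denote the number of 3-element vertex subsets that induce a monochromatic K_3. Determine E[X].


Let X = Σ_S X_S over the C(53, 3) = 23426 subsets S of size 3, where X_S = 1 if the K_3 on S is monochromatic.
For a fixed S, the K_3 on S has C(3, 2) = 3 edges. P[all 3 edges red] = (1/2)^3, and likewise for blue, so P[monochromatic] = 2·(1/2)^3 = 2^{1 − 3} = 1/4.
By linearity of expectation: E[X] = C(53, 3) · 2^{1 − 3} = 23426 · 1/4 = 11713/2.
Numerically: E[X] ≈ 5856.500.

E[X] = C(53,3)·2^(1−C(3,2)) = 11713/2 ≈ 5856.500.


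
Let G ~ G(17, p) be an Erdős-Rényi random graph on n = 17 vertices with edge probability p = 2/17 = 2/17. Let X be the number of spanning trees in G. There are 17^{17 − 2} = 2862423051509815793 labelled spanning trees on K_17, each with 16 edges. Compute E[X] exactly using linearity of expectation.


K_17 has 17^{17 − 2} = 2862423051509815793 labelled spanning trees.
For each such spanning tree H, let X_H = 1 if all 16 edges of H are present in G. Then P[X_H = 1] = p^{16} = (2/17)^{16} = 65536/48661191875666868481.
Summing the indicators: E[X] = Σ_H E[X_H] = 2862423051509815793 · p^{16} = 2862423051509815793 · 65536/48661191875666868481 = 65536/17.
Numerically: E[X] ≈ 3855.06.

E[X] = 2862423051509815793 · (2/17)^{16} = 65536/17 ≈ 3855.06.


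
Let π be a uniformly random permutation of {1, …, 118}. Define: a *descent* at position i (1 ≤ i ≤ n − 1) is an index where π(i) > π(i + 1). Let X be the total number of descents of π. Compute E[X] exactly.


Write X = Σ X_I over i = 1, …, 117, with X_I the indicator of one descent.
There are 117 indicators.
For each fixed i, the pair (π(i), π(i+1)) is a uniformly random ordered pair of distinct values from {1, …, 118}; by symmetry P[π(i) > π(i+1)] = 1/2.
By linearity: E[X] = 117 · (1/2) = (118 − 1) · (1/2) = 117/2 ≈ 58.500000.

E[X] = 117/2 = 58.500000.


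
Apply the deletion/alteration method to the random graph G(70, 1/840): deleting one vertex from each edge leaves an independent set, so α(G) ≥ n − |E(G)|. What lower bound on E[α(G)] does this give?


E[|E(G)|] = C(70, 2)·p = 2415 · (1/840) = 23/8.
E[α(G)] ≥ n − E[|E(G)|] = 70 − 23/8 = 537/8.
Numerically: ≈ 67.125.
(This is only a lower bound; the true E[α(G)] may be larger.)

E[α(G)] ≥ 537/8 ≈ 67.125.


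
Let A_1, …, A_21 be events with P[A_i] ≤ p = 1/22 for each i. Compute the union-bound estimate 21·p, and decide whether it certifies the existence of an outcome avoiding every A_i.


Union bound: P[∪_{i=1}^{21} A_i] ≤ Σ_i P[A_i] ≤ 21·p = 21·(1/22) = 21/22.
Numerically: 21/22 ≈ 0.9545455.
Is 21/22 < 1? YES.
Since P[∪ A_i] ≤ 21/22 < 1, the complement has P[∩ A_i^c] ≥ 1 − 21/22 = 1/22 > 0, so some outcome avoids every A_i.

21·p = 21/22 ≈ 0.9545455; existence CERTIFIED by the union bound.


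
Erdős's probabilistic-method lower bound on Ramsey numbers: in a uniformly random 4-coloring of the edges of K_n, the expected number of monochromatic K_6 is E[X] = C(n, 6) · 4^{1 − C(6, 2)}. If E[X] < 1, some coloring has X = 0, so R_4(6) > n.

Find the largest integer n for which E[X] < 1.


We need C(n, 6) · 4^{1 − 15} < 1, i.e. C(n, 6) < 4^{15 − 1} = 268435456.
Check values of n near the boundary:
  n = 74: C(74, 6) = 185250786; 185250786 < 268435456? YES
  n = 75: C(75, 6) = 201359550; 201359550 < 268435456? YES
  n = 76: C(76, 6) = 218618940; 218618940 < 268435456? YES
  n = 77: C(77, 6) = 237093780; 237093780 < 268435456? YES
  n = 78: C(78, 6) = 256851595; 256851595 < 268435456? YES
  n = 79: C(79, 6) = 277962685; 277962685 < 268435456? NO
The largest n with C(n, 6) < 268435456 is n = 78 (where E[X] = 256851595/268435456 ≈ 0.95685). Hence R_4(6) > 78, i.e. R_4(6) ≥ 79.

Largest n = 78; hence R_4(6) > 78.


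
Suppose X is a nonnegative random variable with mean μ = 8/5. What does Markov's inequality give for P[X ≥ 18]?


μ = E[X] = 8/5, a = 18.
Markov: P[X ≥ 18] ≤ μ/a = (8/5)/18 = 4/45.
Numerically: ≈ 0.0889.
(Since a = 18 > μ = 1.6000, the bound 4/45 is < 1 and informative.)

P[X ≥ 18] ≤ 4/45 ≈ 0.0889.


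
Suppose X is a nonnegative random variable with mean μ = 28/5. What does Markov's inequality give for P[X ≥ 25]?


μ = E[X] = 28/5, a = 25.
Markov: P[X ≥ 25] ≤ μ/a = (28/5)/25 = 28/125.
Numerically: ≈ 0.2240.
(Since a = 25 > μ = 5.6000, the bound 28/125 is < 1 and informative.)

P[X ≥ 25] ≤ 28/125 ≈ 0.2240.


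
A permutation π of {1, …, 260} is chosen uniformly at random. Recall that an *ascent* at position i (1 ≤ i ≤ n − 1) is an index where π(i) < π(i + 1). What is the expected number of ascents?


Write X = Σ X_I over i = 1, …, 259, with X_I the indicator of one ascent.
There are 259 indicators.
For each fixed i, the pair (π(i), π(i+1)) is a uniformly random ordered pair of distinct values from {1, …, 260}; by symmetry P[π(i) < π(i+1)] = 1/2.
By linearity: E[X] = 259 · (1/2) = (260 − 1) · (1/2) = 259/2 ≈ 129.5000.

E[X] = 259/2 = 129.5000.


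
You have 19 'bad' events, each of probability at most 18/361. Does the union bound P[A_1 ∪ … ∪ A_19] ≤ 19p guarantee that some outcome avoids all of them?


Union bound: P[∪_{i=1}^{19} A_i] ≤ Σ_i P[A_i] ≤ 19·p = 19·(18/361) = 18/19.
Numerically: 18/19 ≈ 0.9473684.
Is 18/19 < 1? YES.
Since P[∪ A_i] ≤ 18/19 < 1, the complement has P[∩ A_i^c] ≥ 1 − 18/19 = 1/19 > 0, so some outcome avoids every A_i.

19·p = 18/19 ≈ 0.9473684; existence CERTIFIED by the union bound.


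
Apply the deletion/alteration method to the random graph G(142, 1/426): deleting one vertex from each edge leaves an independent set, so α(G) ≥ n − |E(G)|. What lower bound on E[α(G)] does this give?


E[|E(G)|] = C(142, 2)·p = 10011 · (1/426) = 47/2.
E[α(G)] ≥ n − E[|E(G)|] = 142 − 47/2 = 237/2.
Numerically: ≈ 118.500000.
(This is only a lower bound; the true E[α(G)] may be larger.)

E[α(G)] ≥ 237/2 ≈ 118.500000.


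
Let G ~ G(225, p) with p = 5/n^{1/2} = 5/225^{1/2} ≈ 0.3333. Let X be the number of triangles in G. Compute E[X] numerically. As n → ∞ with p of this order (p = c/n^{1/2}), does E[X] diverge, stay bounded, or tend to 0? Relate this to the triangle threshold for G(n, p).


Number of potential triangles: C(225, 3) = 1873200.
Each occurs with probability p³ ≈ (0.3333)³ ≈ 3.703704e-02.
By linearity: E[X] = C(225, 3)·p³ ≈ 1873200 · 3.703704e-02 ≈ 69377.7778.
Since α = 1/2 < 1, p = c/n^{1/2} ≫ 1/n is above the triangle threshold p ~ 1/n. Asymptotically E[X] ~ (c³/6)·n^{3(1−α)} = (5³/6)·n^{1.5} → ∞; triangles are abundant w.h.p.

E[X] ≈ 69377.7778; in regime p = Θ(1/n^{1/2}) E[X] diverges (above the triangle threshold p ~ 1/n).


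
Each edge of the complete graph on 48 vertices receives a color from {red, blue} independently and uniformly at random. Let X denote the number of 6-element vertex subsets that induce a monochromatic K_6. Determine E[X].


Let X = Σ_S X_S over the C(48, 6) = 12271512 subsets S of size 6, where X_S = 1 if the K_6 on S is monochromatic.
For a fixed S, the K_6 on S has C(6, 2) = 15 edges. P[all 15 edges red] = (1/2)^15, and likewise for blue, so P[monochromatic] = 2·(1/2)^15 = 2^{1 − 15} = 1/16384.
By linearity: E[X] = C(48, 6) · 2^{1 − 15} = 12271512 · 1/16384 = 1533939/2048.
Numerically: E[X] ≈ 748.993652.

E[X] = C(48,6)·2^(1−C(6,2)) = 1533939/2048 ≈ 748.993652.


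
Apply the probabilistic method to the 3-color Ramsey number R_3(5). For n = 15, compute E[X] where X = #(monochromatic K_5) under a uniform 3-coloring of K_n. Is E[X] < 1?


E[X] = C(15, 5) · 3^{1 − 10} = 3003 · 3^{−9} = 3003/19683.
As a reduced fraction: E[X] = 1001/6561 ≈ 0.1526.
Is E[X] < 1? YES.
Since E[X] < 1, there exists a 3-coloring of K_{15} with no monochromatic K_5; hence R_3(5) > 15.

E[X] = 1001/6561 ≈ 0.1526; E[X] < 1, so R_3(5) > 15.


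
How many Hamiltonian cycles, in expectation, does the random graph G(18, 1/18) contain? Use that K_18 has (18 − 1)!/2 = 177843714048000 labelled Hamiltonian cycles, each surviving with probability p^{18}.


K_18 has (18 − 1)!/2 = 177843714048000 labelled Hamiltonian cycles.
For each such Hamiltonian cycle H, let X_H = 1 if all 18 edges of H are present in G. Then P[X_H = 1] = p^{18} = (1/18)^{18} = 1/39346408075296537575424.
By linearity of expectation: E[X] = Σ_H E[X_H] = 177843714048000 · p^{18} = 177843714048000 · 1/39346408075296537575424 = 14889875/3294258113514384.
Numerically: E[X] ≈ 4.5199e-09.

E[X] = 177843714048000 · (1/18)^{18} = 14889875/3294258113514384 ≈ 4.5199e-09.


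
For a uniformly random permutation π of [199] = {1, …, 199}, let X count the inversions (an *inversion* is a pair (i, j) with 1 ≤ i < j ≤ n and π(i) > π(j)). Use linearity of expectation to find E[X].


Write X = Σ X_I over the C(199, 2) = 19701 pairs i < j, with X_I the indicator of one inversion.
There are 19701 indicators.
For each fixed pair i < j, the values π(i) and π(j) are two distinct elements of {1, …, 199} in uniformly random order; by symmetry P[π(i) > π(j)] = 1/2.
By linearity: E[X] = 19701 · (1/2) = C(199, 2) · (1/2) = 19701/2 = 19701/2 ≈ 9850.500.

E[X] = 19701/2 = 9850.500.


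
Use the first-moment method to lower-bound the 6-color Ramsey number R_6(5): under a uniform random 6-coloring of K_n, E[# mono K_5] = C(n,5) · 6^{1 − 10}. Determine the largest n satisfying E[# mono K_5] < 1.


We need C(n, 5) · 6^{1 − 10} < 1, i.e. C(n, 5) < 6^{10 − 1} = 10077696.
Check values of n near the boundary:
  n = 63: C(63, 5) = 7028847; 7028847 < 10077696? YES
  n = 64: C(64, 5) = 7624512; 7624512 < 10077696? YES
  n = 65: C(65, 5) = 8259888; 8259888 < 10077696? YES
  n = 66: C(66, 5) = 8936928; 8936928 < 10077696? YES
  n = 67: C(67, 5) = 9657648; 9657648 < 10077696? YES
  n = 68: C(68, 5) = 10424128; 10424128 < 10077696? NO
The largest n with C(n, 5) < 10077696 is n = 67 (where E[X] = 67067/69984 ≈ 0.958319). Hence R_6(5) > 67, i.e. R_6(5) ≥ 68.

Largest n = 67; hence R_6(5) > 67.


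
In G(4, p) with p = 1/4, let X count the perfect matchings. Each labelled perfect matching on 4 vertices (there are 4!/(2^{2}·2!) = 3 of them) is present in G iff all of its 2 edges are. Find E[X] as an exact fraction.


K_4 has 4!/(2^{2}·2!) = 3 labelled perfect matchings.
For each such perfect matching H, let X_H = 1 if all 2 edges of H are present in G. Then P[X_H = 1] = p^{2} = (1/4)^{2} = 1/16.
By linearity: E[X] = Σ_H E[X_H] = 3 · p^{2} = 3 · 1/16 = 3/16.
Numerically: E[X] ≈ 0.188.

E[X] = 3 · (1/4)^{2} = 3/16 ≈ 0.188.


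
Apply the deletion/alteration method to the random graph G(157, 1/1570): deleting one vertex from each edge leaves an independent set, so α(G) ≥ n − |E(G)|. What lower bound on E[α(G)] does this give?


E[|E(G)|] = C(157, 2)·p = 12246 · (1/1570) = 39/5.
E[α(G)] ≥ n − E[|E(G)|] = 157 − 39/5 = 746/5.
Numerically: ≈ 149.200000.
(This is only a lower bound; the true E[α(G)] may be larger.)

E[α(G)] ≥ 746/5 ≈ 149.200000.


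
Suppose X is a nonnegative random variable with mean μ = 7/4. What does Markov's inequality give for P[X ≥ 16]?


μ = E[X] = 7/4, a = 16.
Markov: P[X ≥ 16] ≤ μ/a = (7/4)/16 = 7/64.
Numerically: ≈ 0.10938.
(Since a = 16 > μ = 1.75000, the bound 7/64 is < 1 and informative.)

P[X ≥ 16] ≤ 7/64 ≈ 0.10938.


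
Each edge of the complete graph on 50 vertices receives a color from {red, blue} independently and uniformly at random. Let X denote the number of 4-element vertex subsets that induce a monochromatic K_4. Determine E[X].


Let X = Σ_S X_S over the C(50, 4) = 230300 subsets S of size 4, where X_S = 1 if the K_4 on S is monochromatic.
For a fixed S, the K_4 on S has C(4, 2) = 6 edges. P[all 6 edges red] = (1/2)^6, and likewise for blue, so P[monochromatic] = 2·(1/2)^6 = 2^{1 − 6} = 1/32.
By linearity of expectation: E[X] = C(50, 4) · 2^{1 − 6} = 230300 · 1/32 = 57575/8.
Numerically: E[X] ≈ 7196.87500.

E[X] = C(50,4)·2^(1−C(4,2)) = 57575/8 ≈ 7196.87500.


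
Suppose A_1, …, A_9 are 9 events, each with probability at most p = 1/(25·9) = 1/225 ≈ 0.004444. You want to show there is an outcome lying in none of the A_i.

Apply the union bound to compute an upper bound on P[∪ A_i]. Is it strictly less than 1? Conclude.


Union bound: P[∪_{i=1}^{9} A_i] ≤ Σ_i P[A_i] ≤ 9·p = 9·(1/225) = 1/25.
Numerically: 1/25 ≈ 0.040000.
Is 1/25 < 1? YES.
Since P[∪ A_i] ≤ 1/25 < 1, the complement has P[∩ A_i^c] ≥ 1 − 1/25 = 24/25 > 0, so some outcome avoids every A_i.

9·p = 1/25 ≈ 0.040000; existence CERTIFIED by the union bound.


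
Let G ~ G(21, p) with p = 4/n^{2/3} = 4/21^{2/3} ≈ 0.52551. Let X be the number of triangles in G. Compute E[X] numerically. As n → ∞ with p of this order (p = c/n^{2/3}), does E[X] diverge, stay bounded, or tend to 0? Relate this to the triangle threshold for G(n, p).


Number of potential triangles: C(21, 3) = 1330.
Each occurs with probability p³ ≈ (0.52551)³ ≈ 1.4512472e-01.
By linearity: E[X] = C(21, 3)·p³ ≈ 1330 · 1.4512472e-01 ≈ 193.01587.
Since α = 2/3 < 1, p = c/n^{2/3} ≫ 1/n is above the triangle threshold p ~ 1/n. Asymptotically E[X] ~ (c³/6)·n^{3(1−α)} = (4³/6)·n^{1} → ∞; triangles are abundant w.h.p.

E[X] ≈ 193.01587; in regime p = Θ(1/n^{2/3}) E[X] diverges (above the triangle threshold p ~ 1/n).


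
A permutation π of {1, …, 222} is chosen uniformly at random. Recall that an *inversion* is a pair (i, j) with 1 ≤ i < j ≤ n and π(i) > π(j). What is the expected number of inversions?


Write X = Σ X_I over the C(222, 2) = 24531 pairs i < j, with X_I the indicator of one inversion.
There are 24531 indicators.
For each fixed pair i < j, the values π(i) and π(j) are two distinct elements of {1, …, 222} in uniformly random order; by symmetry P[π(i) > π(j)] = 1/2.
By linearity: E[X] = 24531 · (1/2) = C(222, 2) · (1/2) = 24531/2 = 24531/2 ≈ 12265.50000.

E[X] = 24531/2 = 12265.50000.


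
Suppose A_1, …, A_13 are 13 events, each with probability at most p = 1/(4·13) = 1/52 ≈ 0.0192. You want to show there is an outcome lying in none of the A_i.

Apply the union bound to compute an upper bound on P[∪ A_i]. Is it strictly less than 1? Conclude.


Union bound: P[∪_{i=1}^{13} A_i] ≤ Σ_i P[A_i] ≤ 13·p = 13·(1/52) = 1/4.
Numerically: 1/4 ≈ 0.2500.
Is 1/4 < 1? YES.
Since P[∪ A_i] ≤ 1/4 < 1, the complement has P[∩ A_i^c] ≥ 1 − 1/4 = 3/4 > 0, so some outcome avoids every A_i.

13·p = 1/4 ≈ 0.2500; existence CERTIFIED by the union bound.


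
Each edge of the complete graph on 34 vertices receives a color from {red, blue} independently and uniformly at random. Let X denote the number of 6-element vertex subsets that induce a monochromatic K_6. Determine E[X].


Let X = Σ_S X_S over the C(34, 6) = 1344904 subsets S of size 6, where X_S = 1 if the K_6 on S is monochromatic.
For a fixed S, the K_6 on S has C(6, 2) = 15 edges. P[all 15 edges red] = (1/2)^15, and likewise for blue, so P[monochromatic] = 2·(1/2)^15 = 2^{1 − 15} = 1/16384.
Summing: E[X] = C(34, 6) · 2^{1 − 15} = 1344904 · 1/16384 = 168113/2048.
Numerically: E[X] ≈ 82.08643.

E[X] = C(34,6)·2^(1−C(6,2)) = 168113/2048 ≈ 82.08643.


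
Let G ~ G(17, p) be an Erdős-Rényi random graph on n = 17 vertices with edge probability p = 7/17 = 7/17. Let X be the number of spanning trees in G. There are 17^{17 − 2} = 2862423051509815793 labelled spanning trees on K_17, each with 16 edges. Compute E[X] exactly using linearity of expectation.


K_17 has 17^{17 − 2} = 2862423051509815793 labelled spanning trees.
For each such spanning tree H, let X_H = 1 if all 16 edges of H are present in G. Then P[X_H = 1] = p^{16} = (7/17)^{16} = 33232930569601/48661191875666868481.
By linearity: E[X] = Σ_H E[X_H] = 2862423051509815793 · p^{16} = 2862423051509815793 · 33232930569601/48661191875666868481 = 33232930569601/17.
Numerically: E[X] ≈ 1.9549e+12.

E[X] = 2862423051509815793 · (7/17)^{16} = 33232930569601/17 ≈ 1.9549e+12.
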